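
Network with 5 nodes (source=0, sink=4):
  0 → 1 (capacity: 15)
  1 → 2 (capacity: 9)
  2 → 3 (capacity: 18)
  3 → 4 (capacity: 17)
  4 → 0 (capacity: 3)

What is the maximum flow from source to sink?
Maximum flow = 9

Max flow: 9

Flow assignment:
  0 → 1: 9/15
  1 → 2: 9/9
  2 → 3: 9/18
  3 → 4: 9/17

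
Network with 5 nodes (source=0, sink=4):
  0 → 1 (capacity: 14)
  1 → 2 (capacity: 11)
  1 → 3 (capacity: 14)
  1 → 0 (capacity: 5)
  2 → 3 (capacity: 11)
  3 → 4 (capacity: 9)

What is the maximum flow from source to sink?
Maximum flow = 9

Max flow: 9

Flow assignment:
  0 → 1: 9/14
  1 → 3: 9/14
  3 → 4: 9/9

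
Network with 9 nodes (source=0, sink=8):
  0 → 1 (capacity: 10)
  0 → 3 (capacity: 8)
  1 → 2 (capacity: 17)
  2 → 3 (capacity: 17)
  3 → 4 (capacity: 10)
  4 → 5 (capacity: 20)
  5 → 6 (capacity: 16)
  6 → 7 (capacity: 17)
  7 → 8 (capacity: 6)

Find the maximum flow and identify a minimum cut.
Max flow = 6, Min cut edges: (7,8)

Maximum flow: 6
Minimum cut: (7,8)
Partition: S = [0, 1, 2, 3, 4, 5, 6, 7], T = [8]

Max-flow min-cut theorem verified: both equal 6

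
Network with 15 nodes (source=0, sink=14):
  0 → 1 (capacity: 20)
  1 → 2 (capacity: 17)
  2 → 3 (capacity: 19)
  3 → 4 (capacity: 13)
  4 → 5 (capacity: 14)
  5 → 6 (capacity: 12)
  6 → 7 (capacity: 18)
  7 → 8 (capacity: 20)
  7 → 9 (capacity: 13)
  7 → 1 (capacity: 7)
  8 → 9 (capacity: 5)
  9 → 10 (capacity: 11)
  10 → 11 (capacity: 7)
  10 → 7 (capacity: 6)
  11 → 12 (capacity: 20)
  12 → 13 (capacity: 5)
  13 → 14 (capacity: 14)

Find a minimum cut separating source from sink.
Min cut value = 5, edges: (12,13)

Min cut value: 5
Partition: S = [0, 1, 2, 3, 4, 5, 6, 7, 8, 9, 10, 11, 12], T = [13, 14]
Cut edges: (12,13)

By max-flow min-cut theorem, max flow = min cut = 5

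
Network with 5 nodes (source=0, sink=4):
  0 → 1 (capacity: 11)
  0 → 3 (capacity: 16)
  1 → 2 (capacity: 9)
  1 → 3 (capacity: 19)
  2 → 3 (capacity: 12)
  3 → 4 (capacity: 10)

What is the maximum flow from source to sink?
Maximum flow = 10

Max flow: 10

Flow assignment:
  0 → 3: 10/16
  3 → 4: 10/10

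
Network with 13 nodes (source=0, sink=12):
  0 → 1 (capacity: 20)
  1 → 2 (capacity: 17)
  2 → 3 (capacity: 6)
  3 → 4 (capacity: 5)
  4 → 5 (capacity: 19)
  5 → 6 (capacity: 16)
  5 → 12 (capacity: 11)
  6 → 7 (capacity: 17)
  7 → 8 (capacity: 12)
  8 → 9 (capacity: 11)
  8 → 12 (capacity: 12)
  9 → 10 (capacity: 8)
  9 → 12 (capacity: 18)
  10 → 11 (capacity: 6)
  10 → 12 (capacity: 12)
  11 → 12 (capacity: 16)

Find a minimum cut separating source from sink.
Min cut value = 5, edges: (3,4)

Min cut value: 5
Partition: S = [0, 1, 2, 3], T = [4, 5, 6, 7, 8, 9, 10, 11, 12]
Cut edges: (3,4)

By max-flow min-cut theorem, max flow = min cut = 5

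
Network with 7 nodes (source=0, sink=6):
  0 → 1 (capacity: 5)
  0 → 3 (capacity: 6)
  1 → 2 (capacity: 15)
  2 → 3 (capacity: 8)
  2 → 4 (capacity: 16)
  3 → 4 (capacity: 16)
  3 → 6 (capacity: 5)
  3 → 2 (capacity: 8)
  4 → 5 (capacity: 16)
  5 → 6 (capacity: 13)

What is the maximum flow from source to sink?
Maximum flow = 11

Max flow: 11

Flow assignment:
  0 → 1: 5/5
  0 → 3: 6/6
  1 → 2: 5/15
  2 → 4: 6/16
  3 → 6: 5/5
  3 → 2: 1/8
  4 → 5: 6/16
  5 → 6: 6/13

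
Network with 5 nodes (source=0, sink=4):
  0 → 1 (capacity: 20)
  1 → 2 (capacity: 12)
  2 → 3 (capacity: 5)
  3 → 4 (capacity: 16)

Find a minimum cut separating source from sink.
Min cut value = 5, edges: (2,3)

Min cut value: 5
Partition: S = [0, 1, 2], T = [3, 4]
Cut edges: (2,3)

By max-flow min-cut theorem, max flow = min cut = 5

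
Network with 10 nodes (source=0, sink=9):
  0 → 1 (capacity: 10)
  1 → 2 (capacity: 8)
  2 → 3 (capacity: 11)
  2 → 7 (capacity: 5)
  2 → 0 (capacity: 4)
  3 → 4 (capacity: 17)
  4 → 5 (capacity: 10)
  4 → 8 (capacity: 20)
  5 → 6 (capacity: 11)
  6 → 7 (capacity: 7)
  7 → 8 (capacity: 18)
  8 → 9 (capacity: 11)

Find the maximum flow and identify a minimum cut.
Max flow = 8, Min cut edges: (1,2)

Maximum flow: 8
Minimum cut: (1,2)
Partition: S = [0, 1], T = [2, 3, 4, 5, 6, 7, 8, 9]

Max-flow min-cut theorem verified: both equal 8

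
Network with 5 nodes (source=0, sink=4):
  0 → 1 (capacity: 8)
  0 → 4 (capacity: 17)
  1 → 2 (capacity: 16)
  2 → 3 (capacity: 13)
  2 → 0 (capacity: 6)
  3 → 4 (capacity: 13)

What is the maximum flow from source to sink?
Maximum flow = 25

Max flow: 25

Flow assignment:
  0 → 1: 8/8
  0 → 4: 17/17
  1 → 2: 8/16
  2 → 3: 8/13
  3 → 4: 8/13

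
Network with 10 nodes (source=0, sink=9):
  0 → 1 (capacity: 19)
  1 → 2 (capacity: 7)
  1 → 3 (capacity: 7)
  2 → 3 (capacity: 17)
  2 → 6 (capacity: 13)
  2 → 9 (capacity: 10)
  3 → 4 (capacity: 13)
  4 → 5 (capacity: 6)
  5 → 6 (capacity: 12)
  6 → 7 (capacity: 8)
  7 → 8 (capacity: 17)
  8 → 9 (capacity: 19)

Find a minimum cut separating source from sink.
Min cut value = 13, edges: (1,2), (4,5)

Min cut value: 13
Partition: S = [0, 1, 3, 4], T = [2, 5, 6, 7, 8, 9]
Cut edges: (1,2), (4,5)

By max-flow min-cut theorem, max flow = min cut = 13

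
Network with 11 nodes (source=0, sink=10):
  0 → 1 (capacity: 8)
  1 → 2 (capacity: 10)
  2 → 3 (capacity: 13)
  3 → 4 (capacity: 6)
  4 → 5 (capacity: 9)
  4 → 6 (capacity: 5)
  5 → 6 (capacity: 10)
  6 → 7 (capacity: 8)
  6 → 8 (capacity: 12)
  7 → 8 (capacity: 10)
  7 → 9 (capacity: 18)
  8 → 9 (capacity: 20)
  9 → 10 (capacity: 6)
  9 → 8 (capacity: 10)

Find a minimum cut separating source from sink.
Min cut value = 6, edges: (9,10)

Min cut value: 6
Partition: S = [0, 1, 2, 3, 4, 5, 6, 7, 8, 9], T = [10]
Cut edges: (9,10)

By max-flow min-cut theorem, max flow = min cut = 6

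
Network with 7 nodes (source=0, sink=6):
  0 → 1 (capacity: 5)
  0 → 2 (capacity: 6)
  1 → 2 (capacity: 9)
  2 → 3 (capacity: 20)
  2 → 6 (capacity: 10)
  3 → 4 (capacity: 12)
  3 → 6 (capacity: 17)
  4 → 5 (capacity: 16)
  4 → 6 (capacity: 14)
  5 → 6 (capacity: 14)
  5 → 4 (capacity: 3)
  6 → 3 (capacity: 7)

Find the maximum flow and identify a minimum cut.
Max flow = 11, Min cut edges: (0,1), (0,2)

Maximum flow: 11
Minimum cut: (0,1), (0,2)
Partition: S = [0], T = [1, 2, 3, 4, 5, 6]

Max-flow min-cut theorem verified: both equal 11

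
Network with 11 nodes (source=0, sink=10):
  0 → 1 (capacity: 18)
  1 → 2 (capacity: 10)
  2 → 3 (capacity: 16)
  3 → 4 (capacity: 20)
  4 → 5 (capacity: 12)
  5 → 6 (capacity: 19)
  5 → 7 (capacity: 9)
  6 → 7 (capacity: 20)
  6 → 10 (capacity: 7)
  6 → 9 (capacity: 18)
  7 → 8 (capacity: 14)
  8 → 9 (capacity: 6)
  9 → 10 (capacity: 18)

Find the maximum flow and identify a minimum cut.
Max flow = 10, Min cut edges: (1,2)

Maximum flow: 10
Minimum cut: (1,2)
Partition: S = [0, 1], T = [2, 3, 4, 5, 6, 7, 8, 9, 10]

Max-flow min-cut theorem verified: both equal 10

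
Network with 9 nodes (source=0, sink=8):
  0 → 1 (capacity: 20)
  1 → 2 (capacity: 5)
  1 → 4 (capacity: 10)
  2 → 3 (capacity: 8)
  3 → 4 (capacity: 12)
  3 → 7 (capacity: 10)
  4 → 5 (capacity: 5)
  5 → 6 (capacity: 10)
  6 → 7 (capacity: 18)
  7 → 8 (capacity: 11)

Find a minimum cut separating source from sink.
Min cut value = 10, edges: (1,2), (4,5)

Min cut value: 10
Partition: S = [0, 1, 4], T = [2, 3, 5, 6, 7, 8]
Cut edges: (1,2), (4,5)

By max-flow min-cut theorem, max flow = min cut = 10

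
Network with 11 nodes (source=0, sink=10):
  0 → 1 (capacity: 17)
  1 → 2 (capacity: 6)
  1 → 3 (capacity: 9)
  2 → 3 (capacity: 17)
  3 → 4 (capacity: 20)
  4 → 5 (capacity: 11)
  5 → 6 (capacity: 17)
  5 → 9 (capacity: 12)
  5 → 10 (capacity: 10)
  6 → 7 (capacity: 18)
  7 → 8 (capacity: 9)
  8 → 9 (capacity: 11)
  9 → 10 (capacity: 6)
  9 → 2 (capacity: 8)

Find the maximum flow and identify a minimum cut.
Max flow = 11, Min cut edges: (4,5)

Maximum flow: 11
Minimum cut: (4,5)
Partition: S = [0, 1, 2, 3, 4], T = [5, 6, 7, 8, 9, 10]

Max-flow min-cut theorem verified: both equal 11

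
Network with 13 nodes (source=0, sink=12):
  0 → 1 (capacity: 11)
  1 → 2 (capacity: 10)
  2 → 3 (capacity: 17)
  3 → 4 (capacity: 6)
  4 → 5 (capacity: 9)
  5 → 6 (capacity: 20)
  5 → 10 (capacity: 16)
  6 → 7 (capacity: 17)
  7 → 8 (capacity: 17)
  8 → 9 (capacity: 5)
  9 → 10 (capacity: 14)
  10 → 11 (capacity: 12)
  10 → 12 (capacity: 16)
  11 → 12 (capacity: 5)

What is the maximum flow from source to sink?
Maximum flow = 6

Max flow: 6

Flow assignment:
  0 → 1: 6/11
  1 → 2: 6/10
  2 → 3: 6/17
  3 → 4: 6/6
  4 → 5: 6/9
  5 → 10: 6/16
  10 → 12: 6/16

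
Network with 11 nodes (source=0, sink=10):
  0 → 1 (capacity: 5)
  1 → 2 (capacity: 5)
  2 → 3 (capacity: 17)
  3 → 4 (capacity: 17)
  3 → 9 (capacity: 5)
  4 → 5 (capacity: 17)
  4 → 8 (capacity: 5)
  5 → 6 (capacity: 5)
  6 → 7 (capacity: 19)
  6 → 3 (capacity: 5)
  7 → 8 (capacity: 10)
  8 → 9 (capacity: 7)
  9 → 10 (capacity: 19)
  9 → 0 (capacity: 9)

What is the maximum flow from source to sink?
Maximum flow = 5

Max flow: 5

Flow assignment:
  0 → 1: 5/5
  1 → 2: 5/5
  2 → 3: 5/17
  3 → 9: 5/5
  9 → 10: 5/19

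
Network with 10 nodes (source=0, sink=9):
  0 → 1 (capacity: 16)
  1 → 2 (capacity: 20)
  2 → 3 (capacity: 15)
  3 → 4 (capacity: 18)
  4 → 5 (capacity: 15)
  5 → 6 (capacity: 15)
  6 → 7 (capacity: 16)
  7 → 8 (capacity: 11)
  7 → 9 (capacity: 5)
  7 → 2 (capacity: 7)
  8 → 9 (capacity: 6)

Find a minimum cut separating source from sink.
Min cut value = 11, edges: (7,9), (8,9)

Min cut value: 11
Partition: S = [0, 1, 2, 3, 4, 5, 6, 7, 8], T = [9]
Cut edges: (7,9), (8,9)

By max-flow min-cut theorem, max flow = min cut = 11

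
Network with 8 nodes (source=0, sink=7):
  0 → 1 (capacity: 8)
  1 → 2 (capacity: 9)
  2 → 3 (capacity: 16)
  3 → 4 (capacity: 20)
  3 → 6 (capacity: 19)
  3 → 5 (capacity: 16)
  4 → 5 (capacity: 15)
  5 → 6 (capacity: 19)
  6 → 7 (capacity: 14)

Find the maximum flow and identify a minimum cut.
Max flow = 8, Min cut edges: (0,1)

Maximum flow: 8
Minimum cut: (0,1)
Partition: S = [0], T = [1, 2, 3, 4, 5, 6, 7]

Max-flow min-cut theorem verified: both equal 8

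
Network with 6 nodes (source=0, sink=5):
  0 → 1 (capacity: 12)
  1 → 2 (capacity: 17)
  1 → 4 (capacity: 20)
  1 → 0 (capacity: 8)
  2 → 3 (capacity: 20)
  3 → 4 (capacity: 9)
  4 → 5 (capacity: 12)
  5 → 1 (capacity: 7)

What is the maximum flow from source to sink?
Maximum flow = 12

Max flow: 12

Flow assignment:
  0 → 1: 12/12
  1 → 4: 12/20
  4 → 5: 12/12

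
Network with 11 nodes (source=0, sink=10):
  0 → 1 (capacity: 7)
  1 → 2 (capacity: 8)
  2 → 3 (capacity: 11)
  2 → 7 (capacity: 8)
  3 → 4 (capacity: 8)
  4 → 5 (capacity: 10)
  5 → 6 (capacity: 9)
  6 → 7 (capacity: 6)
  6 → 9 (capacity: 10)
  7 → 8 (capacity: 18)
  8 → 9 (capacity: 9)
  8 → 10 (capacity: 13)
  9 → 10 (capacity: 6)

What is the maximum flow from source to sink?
Maximum flow = 7

Max flow: 7

Flow assignment:
  0 → 1: 7/7
  1 → 2: 7/8
  2 → 7: 7/8
  7 → 8: 7/18
  8 → 10: 7/13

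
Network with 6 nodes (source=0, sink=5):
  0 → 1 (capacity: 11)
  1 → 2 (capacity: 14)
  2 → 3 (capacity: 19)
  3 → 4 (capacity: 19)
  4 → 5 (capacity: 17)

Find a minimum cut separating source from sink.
Min cut value = 11, edges: (0,1)

Min cut value: 11
Partition: S = [0], T = [1, 2, 3, 4, 5]
Cut edges: (0,1)

By max-flow min-cut theorem, max flow = min cut = 11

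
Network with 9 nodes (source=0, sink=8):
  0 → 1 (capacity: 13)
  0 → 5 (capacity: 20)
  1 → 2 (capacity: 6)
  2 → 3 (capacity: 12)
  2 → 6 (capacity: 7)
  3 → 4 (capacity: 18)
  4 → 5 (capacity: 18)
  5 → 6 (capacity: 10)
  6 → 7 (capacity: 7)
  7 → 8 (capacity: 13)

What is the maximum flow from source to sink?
Maximum flow = 7

Max flow: 7

Flow assignment:
  0 → 5: 7/20
  5 → 6: 7/10
  6 → 7: 7/7
  7 → 8: 7/13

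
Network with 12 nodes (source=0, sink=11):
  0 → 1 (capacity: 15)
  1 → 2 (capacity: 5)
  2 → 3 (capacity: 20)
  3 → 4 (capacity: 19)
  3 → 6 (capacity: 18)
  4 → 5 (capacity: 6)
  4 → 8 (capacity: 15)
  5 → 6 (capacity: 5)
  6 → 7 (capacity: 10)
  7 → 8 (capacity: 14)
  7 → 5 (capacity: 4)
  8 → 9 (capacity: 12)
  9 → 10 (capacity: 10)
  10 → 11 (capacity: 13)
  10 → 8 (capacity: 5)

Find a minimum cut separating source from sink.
Min cut value = 5, edges: (1,2)

Min cut value: 5
Partition: S = [0, 1], T = [2, 3, 4, 5, 6, 7, 8, 9, 10, 11]
Cut edges: (1,2)

By max-flow min-cut theorem, max flow = min cut = 5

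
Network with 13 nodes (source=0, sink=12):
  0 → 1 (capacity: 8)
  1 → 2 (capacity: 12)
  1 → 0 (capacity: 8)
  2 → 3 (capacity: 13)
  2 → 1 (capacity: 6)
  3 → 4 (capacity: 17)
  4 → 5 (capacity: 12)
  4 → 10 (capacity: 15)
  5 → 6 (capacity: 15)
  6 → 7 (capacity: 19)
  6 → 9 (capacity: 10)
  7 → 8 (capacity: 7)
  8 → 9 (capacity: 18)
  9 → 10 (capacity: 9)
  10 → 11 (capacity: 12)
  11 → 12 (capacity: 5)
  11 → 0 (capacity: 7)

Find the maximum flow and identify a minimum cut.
Max flow = 5, Min cut edges: (11,12)

Maximum flow: 5
Minimum cut: (11,12)
Partition: S = [0, 1, 2, 3, 4, 5, 6, 7, 8, 9, 10, 11], T = [12]

Max-flow min-cut theorem verified: both equal 5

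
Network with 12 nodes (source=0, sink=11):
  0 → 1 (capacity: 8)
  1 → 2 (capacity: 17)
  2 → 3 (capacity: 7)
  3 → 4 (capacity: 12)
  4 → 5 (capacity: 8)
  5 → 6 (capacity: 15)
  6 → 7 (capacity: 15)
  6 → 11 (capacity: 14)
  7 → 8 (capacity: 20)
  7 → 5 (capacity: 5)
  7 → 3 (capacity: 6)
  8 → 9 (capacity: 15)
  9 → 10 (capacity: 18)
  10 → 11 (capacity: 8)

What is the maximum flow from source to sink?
Maximum flow = 7

Max flow: 7

Flow assignment:
  0 → 1: 7/8
  1 → 2: 7/17
  2 → 3: 7/7
  3 → 4: 7/12
  4 → 5: 7/8
  5 → 6: 7/15
  6 → 11: 7/14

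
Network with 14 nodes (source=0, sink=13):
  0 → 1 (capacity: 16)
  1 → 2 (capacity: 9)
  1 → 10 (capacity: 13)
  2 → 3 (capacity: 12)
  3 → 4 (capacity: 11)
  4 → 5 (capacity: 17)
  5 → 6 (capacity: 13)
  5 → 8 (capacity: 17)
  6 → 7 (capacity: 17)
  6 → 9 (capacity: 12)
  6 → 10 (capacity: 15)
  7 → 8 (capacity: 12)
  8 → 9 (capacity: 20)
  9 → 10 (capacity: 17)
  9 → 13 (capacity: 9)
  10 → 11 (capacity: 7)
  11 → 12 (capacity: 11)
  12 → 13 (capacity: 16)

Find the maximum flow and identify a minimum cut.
Max flow = 16, Min cut edges: (9,13), (10,11)

Maximum flow: 16
Minimum cut: (9,13), (10,11)
Partition: S = [0, 1, 2, 3, 4, 5, 6, 7, 8, 9, 10], T = [11, 12, 13]

Max-flow min-cut theorem verified: both equal 16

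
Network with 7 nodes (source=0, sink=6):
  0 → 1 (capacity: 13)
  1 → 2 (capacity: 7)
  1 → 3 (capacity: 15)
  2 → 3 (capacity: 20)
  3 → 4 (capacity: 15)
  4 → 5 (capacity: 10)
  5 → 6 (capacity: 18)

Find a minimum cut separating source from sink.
Min cut value = 10, edges: (4,5)

Min cut value: 10
Partition: S = [0, 1, 2, 3, 4], T = [5, 6]
Cut edges: (4,5)

By max-flow min-cut theorem, max flow = min cut = 10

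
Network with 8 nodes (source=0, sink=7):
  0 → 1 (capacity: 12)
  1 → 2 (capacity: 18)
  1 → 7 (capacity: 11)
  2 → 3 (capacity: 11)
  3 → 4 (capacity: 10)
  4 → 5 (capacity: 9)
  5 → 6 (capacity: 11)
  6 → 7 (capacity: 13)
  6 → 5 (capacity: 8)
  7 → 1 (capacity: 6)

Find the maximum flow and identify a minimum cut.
Max flow = 12, Min cut edges: (0,1)

Maximum flow: 12
Minimum cut: (0,1)
Partition: S = [0], T = [1, 2, 3, 4, 5, 6, 7]

Max-flow min-cut theorem verified: both equal 12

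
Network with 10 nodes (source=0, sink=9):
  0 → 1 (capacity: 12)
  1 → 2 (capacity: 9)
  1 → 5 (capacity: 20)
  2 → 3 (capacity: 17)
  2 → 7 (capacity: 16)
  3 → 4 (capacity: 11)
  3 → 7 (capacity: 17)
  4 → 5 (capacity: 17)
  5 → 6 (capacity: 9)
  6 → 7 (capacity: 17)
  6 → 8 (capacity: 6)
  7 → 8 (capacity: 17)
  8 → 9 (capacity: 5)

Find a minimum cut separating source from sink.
Min cut value = 5, edges: (8,9)

Min cut value: 5
Partition: S = [0, 1, 2, 3, 4, 5, 6, 7, 8], T = [9]
Cut edges: (8,9)

By max-flow min-cut theorem, max flow = min cut = 5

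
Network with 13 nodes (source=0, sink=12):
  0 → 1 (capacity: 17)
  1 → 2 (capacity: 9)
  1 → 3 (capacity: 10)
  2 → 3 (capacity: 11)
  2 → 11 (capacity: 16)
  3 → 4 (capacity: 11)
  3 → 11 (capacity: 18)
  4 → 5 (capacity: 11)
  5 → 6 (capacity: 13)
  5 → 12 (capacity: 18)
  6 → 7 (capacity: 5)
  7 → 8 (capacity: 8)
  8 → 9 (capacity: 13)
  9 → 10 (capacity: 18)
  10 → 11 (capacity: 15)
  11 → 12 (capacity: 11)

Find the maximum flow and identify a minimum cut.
Max flow = 17, Min cut edges: (0,1)

Maximum flow: 17
Minimum cut: (0,1)
Partition: S = [0], T = [1, 2, 3, 4, 5, 6, 7, 8, 9, 10, 11, 12]

Max-flow min-cut theorem verified: both equal 17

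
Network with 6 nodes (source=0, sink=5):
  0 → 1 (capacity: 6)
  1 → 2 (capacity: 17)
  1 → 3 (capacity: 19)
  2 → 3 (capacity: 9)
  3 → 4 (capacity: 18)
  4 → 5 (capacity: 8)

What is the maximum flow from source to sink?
Maximum flow = 6

Max flow: 6

Flow assignment:
  0 → 1: 6/6
  1 → 3: 6/19
  3 → 4: 6/18
  4 → 5: 6/8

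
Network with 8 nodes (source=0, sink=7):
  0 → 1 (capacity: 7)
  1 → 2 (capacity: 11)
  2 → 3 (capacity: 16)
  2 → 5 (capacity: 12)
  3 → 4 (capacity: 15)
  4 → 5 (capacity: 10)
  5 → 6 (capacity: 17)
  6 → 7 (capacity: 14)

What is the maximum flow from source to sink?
Maximum flow = 7

Max flow: 7

Flow assignment:
  0 → 1: 7/7
  1 → 2: 7/11
  2 → 5: 7/12
  5 → 6: 7/17
  6 → 7: 7/14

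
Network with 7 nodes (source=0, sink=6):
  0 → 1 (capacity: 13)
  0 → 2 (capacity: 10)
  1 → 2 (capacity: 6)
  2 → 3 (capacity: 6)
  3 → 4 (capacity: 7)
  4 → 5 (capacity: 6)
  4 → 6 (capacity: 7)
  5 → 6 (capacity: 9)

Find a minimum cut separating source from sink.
Min cut value = 6, edges: (2,3)

Min cut value: 6
Partition: S = [0, 1, 2], T = [3, 4, 5, 6]
Cut edges: (2,3)

By max-flow min-cut theorem, max flow = min cut = 6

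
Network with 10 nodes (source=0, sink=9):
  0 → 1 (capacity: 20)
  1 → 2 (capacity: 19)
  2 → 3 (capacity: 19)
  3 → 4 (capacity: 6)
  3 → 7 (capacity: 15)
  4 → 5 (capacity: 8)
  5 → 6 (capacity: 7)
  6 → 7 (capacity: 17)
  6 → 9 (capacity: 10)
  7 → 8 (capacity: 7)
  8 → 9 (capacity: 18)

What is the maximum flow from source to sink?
Maximum flow = 13

Max flow: 13

Flow assignment:
  0 → 1: 13/20
  1 → 2: 13/19
  2 → 3: 13/19
  3 → 4: 6/6
  3 → 7: 7/15
  4 → 5: 6/8
  5 → 6: 6/7
  6 → 9: 6/10
  7 → 8: 7/7
  8 → 9: 7/18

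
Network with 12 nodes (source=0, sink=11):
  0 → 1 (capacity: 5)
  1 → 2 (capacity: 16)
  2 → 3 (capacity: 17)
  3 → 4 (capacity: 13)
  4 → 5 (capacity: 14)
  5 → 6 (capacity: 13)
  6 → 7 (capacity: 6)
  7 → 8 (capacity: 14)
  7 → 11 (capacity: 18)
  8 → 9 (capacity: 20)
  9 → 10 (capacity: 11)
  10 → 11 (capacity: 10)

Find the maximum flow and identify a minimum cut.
Max flow = 5, Min cut edges: (0,1)

Maximum flow: 5
Minimum cut: (0,1)
Partition: S = [0], T = [1, 2, 3, 4, 5, 6, 7, 8, 9, 10, 11]

Max-flow min-cut theorem verified: both equal 5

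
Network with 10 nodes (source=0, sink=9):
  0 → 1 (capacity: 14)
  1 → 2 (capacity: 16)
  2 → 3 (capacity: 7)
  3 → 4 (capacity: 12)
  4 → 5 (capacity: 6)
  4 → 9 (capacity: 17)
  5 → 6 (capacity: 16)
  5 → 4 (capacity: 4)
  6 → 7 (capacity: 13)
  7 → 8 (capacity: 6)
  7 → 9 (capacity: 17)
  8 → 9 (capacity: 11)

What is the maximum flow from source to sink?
Maximum flow = 7

Max flow: 7

Flow assignment:
  0 → 1: 7/14
  1 → 2: 7/16
  2 → 3: 7/7
  3 → 4: 7/12
  4 → 9: 7/17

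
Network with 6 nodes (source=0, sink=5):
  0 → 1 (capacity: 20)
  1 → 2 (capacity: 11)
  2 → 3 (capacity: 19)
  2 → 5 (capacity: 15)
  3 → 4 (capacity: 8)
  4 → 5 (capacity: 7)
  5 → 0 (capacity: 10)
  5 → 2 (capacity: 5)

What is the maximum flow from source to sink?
Maximum flow = 11

Max flow: 11

Flow assignment:
  0 → 1: 11/20
  1 → 2: 11/11
  2 → 5: 11/15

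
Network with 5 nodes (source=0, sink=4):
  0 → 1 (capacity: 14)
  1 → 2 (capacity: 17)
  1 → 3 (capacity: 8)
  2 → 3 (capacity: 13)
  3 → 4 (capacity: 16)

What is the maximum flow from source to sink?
Maximum flow = 14

Max flow: 14

Flow assignment:
  0 → 1: 14/14
  1 → 2: 6/17
  1 → 3: 8/8
  2 → 3: 6/13
  3 → 4: 14/16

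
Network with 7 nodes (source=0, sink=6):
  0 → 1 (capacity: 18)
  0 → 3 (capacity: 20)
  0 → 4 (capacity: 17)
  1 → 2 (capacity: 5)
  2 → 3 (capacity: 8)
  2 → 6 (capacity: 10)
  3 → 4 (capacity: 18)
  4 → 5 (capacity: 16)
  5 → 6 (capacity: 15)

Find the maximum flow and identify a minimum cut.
Max flow = 20, Min cut edges: (1,2), (5,6)

Maximum flow: 20
Minimum cut: (1,2), (5,6)
Partition: S = [0, 1, 3, 4, 5], T = [2, 6]

Max-flow min-cut theorem verified: both equal 20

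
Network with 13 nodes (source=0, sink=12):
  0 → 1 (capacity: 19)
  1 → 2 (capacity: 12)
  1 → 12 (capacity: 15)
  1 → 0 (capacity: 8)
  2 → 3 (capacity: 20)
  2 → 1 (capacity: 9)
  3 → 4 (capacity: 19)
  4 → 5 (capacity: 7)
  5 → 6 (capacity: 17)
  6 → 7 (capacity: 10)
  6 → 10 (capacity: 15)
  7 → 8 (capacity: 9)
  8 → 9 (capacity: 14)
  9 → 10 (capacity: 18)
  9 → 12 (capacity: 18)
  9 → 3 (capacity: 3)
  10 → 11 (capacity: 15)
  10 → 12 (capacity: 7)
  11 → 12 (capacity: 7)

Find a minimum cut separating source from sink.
Min cut value = 19, edges: (0,1)

Min cut value: 19
Partition: S = [0], T = [1, 2, 3, 4, 5, 6, 7, 8, 9, 10, 11, 12]
Cut edges: (0,1)

By max-flow min-cut theorem, max flow = min cut = 19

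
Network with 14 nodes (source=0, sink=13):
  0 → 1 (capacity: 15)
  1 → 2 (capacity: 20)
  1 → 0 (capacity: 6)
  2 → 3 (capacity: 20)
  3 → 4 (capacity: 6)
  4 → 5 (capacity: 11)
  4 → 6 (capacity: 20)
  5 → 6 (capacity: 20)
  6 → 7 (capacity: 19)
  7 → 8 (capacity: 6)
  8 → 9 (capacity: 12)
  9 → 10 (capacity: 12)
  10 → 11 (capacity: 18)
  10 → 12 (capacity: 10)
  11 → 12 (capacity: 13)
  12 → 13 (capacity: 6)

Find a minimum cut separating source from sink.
Min cut value = 6, edges: (12,13)

Min cut value: 6
Partition: S = [0, 1, 2, 3, 4, 5, 6, 7, 8, 9, 10, 11, 12], T = [13]
Cut edges: (12,13)

By max-flow min-cut theorem, max flow = min cut = 6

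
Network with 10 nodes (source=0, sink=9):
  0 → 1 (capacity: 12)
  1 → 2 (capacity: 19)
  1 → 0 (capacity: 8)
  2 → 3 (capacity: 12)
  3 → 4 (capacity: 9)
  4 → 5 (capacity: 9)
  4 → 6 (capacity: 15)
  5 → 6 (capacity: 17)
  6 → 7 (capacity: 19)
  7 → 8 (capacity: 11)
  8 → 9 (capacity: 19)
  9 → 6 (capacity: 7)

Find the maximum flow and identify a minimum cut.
Max flow = 9, Min cut edges: (3,4)

Maximum flow: 9
Minimum cut: (3,4)
Partition: S = [0, 1, 2, 3], T = [4, 5, 6, 7, 8, 9]

Max-flow min-cut theorem verified: both equal 9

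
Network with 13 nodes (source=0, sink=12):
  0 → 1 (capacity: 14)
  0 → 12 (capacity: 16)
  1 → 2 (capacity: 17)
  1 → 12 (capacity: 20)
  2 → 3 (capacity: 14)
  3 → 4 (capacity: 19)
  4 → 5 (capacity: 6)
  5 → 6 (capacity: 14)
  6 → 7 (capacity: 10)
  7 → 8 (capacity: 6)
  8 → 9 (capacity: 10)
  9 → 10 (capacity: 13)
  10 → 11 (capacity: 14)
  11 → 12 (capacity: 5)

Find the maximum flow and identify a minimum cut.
Max flow = 30, Min cut edges: (0,1), (0,12)

Maximum flow: 30
Minimum cut: (0,1), (0,12)
Partition: S = [0], T = [1, 2, 3, 4, 5, 6, 7, 8, 9, 10, 11, 12]

Max-flow min-cut theorem verified: both equal 30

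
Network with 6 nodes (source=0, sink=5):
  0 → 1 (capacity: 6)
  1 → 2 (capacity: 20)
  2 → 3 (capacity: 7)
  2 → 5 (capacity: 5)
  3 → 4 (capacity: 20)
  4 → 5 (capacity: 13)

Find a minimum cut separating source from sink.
Min cut value = 6, edges: (0,1)

Min cut value: 6
Partition: S = [0], T = [1, 2, 3, 4, 5]
Cut edges: (0,1)

By max-flow min-cut theorem, max flow = min cut = 6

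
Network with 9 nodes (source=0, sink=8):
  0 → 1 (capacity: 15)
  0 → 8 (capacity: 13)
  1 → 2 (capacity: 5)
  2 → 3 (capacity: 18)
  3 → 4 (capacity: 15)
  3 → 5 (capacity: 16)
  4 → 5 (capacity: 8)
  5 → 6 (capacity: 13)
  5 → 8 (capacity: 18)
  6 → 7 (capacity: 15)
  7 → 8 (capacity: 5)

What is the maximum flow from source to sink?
Maximum flow = 18

Max flow: 18

Flow assignment:
  0 → 1: 5/15
  0 → 8: 13/13
  1 → 2: 5/5
  2 → 3: 5/18
  3 → 5: 5/16
  5 → 8: 5/18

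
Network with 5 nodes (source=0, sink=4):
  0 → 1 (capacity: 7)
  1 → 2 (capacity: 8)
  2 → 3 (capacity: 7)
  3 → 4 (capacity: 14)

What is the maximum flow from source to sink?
Maximum flow = 7

Max flow: 7

Flow assignment:
  0 → 1: 7/7
  1 → 2: 7/8
  2 → 3: 7/7
  3 → 4: 7/14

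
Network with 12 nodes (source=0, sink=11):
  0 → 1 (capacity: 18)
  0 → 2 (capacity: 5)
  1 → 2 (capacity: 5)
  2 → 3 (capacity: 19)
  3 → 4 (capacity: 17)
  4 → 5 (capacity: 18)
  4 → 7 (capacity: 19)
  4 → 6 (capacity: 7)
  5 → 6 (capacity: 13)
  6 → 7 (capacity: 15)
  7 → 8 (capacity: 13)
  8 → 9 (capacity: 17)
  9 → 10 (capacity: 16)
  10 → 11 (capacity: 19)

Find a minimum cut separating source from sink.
Min cut value = 10, edges: (0,2), (1,2)

Min cut value: 10
Partition: S = [0, 1], T = [2, 3, 4, 5, 6, 7, 8, 9, 10, 11]
Cut edges: (0,2), (1,2)

By max-flow min-cut theorem, max flow = min cut = 10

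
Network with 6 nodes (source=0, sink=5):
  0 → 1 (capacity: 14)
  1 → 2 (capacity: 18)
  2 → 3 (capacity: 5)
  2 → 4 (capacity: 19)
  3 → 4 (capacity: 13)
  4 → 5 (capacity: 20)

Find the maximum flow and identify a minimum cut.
Max flow = 14, Min cut edges: (0,1)

Maximum flow: 14
Minimum cut: (0,1)
Partition: S = [0], T = [1, 2, 3, 4, 5]

Max-flow min-cut theorem verified: both equal 14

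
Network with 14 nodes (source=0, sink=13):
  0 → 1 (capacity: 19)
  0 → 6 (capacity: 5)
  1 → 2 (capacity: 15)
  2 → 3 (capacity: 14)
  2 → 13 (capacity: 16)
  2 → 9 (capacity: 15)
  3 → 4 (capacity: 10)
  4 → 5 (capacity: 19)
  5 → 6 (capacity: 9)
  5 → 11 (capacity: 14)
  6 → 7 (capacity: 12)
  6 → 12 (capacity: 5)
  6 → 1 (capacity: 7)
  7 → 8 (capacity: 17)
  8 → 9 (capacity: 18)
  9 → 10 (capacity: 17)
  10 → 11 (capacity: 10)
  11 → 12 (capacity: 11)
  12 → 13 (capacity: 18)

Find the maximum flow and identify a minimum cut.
Max flow = 20, Min cut edges: (0,6), (1,2)

Maximum flow: 20
Minimum cut: (0,6), (1,2)
Partition: S = [0, 1], T = [2, 3, 4, 5, 6, 7, 8, 9, 10, 11, 12, 13]

Max-flow min-cut theorem verified: both equal 20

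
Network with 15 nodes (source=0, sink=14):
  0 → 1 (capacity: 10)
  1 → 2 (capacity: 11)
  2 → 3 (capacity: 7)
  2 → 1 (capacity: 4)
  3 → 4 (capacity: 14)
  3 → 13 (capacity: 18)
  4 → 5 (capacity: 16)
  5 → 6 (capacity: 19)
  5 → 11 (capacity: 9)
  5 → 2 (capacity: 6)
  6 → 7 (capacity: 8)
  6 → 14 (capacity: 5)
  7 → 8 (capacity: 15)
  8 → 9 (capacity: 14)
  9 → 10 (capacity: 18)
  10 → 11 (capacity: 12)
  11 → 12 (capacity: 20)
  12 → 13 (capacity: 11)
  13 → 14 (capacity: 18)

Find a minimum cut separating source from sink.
Min cut value = 7, edges: (2,3)

Min cut value: 7
Partition: S = [0, 1, 2], T = [3, 4, 5, 6, 7, 8, 9, 10, 11, 12, 13, 14]
Cut edges: (2,3)

By max-flow min-cut theorem, max flow = min cut = 7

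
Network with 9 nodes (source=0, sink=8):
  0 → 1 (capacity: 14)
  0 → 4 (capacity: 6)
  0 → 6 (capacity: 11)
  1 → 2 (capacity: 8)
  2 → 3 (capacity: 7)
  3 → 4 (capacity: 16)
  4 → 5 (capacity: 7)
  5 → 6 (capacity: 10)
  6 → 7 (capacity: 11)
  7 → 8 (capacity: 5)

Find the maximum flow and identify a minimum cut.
Max flow = 5, Min cut edges: (7,8)

Maximum flow: 5
Minimum cut: (7,8)
Partition: S = [0, 1, 2, 3, 4, 5, 6, 7], T = [8]

Max-flow min-cut theorem verified: both equal 5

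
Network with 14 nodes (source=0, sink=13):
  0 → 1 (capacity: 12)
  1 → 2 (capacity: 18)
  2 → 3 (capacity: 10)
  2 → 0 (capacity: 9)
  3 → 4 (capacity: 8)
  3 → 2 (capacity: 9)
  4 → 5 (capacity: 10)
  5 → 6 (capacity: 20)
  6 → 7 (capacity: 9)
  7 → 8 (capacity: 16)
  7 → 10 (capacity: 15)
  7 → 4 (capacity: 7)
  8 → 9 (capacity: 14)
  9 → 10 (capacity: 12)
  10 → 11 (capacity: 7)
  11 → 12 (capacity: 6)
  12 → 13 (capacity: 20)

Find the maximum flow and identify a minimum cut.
Max flow = 6, Min cut edges: (11,12)

Maximum flow: 6
Minimum cut: (11,12)
Partition: S = [0, 1, 2, 3, 4, 5, 6, 7, 8, 9, 10, 11], T = [12, 13]

Max-flow min-cut theorem verified: both equal 6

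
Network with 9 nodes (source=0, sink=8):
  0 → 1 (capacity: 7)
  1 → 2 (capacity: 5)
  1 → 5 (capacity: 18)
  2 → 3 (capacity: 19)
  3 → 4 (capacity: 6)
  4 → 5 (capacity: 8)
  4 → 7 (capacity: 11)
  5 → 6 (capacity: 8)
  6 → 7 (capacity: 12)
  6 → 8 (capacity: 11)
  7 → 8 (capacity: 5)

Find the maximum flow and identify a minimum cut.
Max flow = 7, Min cut edges: (0,1)

Maximum flow: 7
Minimum cut: (0,1)
Partition: S = [0], T = [1, 2, 3, 4, 5, 6, 7, 8]

Max-flow min-cut theorem verified: both equal 7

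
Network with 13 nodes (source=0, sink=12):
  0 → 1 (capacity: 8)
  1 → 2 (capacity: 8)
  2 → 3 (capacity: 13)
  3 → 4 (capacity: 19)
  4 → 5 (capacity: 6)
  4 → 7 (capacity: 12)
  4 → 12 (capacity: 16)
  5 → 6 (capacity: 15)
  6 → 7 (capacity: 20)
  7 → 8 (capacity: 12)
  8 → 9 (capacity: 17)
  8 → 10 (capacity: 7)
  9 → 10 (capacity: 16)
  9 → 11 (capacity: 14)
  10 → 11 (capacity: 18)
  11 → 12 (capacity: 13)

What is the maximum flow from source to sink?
Maximum flow = 8

Max flow: 8

Flow assignment:
  0 → 1: 8/8
  1 → 2: 8/8
  2 → 3: 8/13
  3 → 4: 8/19
  4 → 12: 8/16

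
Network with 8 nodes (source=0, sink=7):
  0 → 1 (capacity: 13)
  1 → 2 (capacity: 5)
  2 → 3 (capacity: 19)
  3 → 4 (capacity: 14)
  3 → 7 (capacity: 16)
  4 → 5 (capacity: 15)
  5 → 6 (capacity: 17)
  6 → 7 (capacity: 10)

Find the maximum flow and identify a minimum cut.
Max flow = 5, Min cut edges: (1,2)

Maximum flow: 5
Minimum cut: (1,2)
Partition: S = [0, 1], T = [2, 3, 4, 5, 6, 7]

Max-flow min-cut theorem verified: both equal 5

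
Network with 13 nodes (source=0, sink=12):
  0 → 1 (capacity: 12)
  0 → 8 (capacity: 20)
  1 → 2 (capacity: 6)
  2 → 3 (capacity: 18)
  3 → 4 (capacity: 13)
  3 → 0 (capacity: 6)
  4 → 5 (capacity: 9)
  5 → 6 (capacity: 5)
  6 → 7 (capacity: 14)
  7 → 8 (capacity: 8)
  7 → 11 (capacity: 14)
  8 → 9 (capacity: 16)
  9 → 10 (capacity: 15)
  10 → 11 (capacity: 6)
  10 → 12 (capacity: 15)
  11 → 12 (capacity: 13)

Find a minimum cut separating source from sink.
Min cut value = 20, edges: (5,6), (9,10)

Min cut value: 20
Partition: S = [0, 1, 2, 3, 4, 5, 8, 9], T = [6, 7, 10, 11, 12]
Cut edges: (5,6), (9,10)

By max-flow min-cut theorem, max flow = min cut = 20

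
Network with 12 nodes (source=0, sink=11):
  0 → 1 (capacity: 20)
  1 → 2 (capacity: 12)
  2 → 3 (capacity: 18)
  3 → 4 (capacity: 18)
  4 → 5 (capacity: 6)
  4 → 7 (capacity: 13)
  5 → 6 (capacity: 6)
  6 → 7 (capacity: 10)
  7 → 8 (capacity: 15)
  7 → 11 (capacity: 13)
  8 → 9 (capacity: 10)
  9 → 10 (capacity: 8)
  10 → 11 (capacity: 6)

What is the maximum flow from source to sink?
Maximum flow = 12

Max flow: 12

Flow assignment:
  0 → 1: 12/20
  1 → 2: 12/12
  2 → 3: 12/18
  3 → 4: 12/18
  4 → 7: 12/13
  7 → 11: 12/13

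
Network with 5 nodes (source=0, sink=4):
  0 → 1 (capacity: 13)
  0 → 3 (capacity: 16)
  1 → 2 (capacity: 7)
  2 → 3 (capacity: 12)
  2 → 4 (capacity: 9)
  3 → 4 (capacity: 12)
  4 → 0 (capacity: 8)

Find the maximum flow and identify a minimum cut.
Max flow = 19, Min cut edges: (1,2), (3,4)

Maximum flow: 19
Minimum cut: (1,2), (3,4)
Partition: S = [0, 1, 3], T = [2, 4]

Max-flow min-cut theorem verified: both equal 19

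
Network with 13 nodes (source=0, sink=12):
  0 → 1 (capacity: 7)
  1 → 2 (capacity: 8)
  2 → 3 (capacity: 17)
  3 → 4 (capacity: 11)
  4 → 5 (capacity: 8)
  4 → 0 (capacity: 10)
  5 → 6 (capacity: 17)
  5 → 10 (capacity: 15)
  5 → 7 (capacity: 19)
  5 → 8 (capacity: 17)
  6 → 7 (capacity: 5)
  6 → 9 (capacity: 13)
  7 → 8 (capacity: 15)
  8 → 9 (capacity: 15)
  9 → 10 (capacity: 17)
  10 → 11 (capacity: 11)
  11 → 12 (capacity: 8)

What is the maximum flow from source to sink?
Maximum flow = 7

Max flow: 7

Flow assignment:
  0 → 1: 7/7
  1 → 2: 7/8
  2 → 3: 7/17
  3 → 4: 7/11
  4 → 5: 7/8
  5 → 10: 7/15
  10 → 11: 7/11
  11 → 12: 7/8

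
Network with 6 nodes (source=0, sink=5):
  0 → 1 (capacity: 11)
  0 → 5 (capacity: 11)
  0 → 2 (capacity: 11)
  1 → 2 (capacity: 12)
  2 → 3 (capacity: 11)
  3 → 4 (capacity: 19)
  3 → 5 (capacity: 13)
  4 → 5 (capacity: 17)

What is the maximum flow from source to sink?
Maximum flow = 22

Max flow: 22

Flow assignment:
  0 → 5: 11/11
  0 → 2: 11/11
  2 → 3: 11/11
  3 → 5: 11/13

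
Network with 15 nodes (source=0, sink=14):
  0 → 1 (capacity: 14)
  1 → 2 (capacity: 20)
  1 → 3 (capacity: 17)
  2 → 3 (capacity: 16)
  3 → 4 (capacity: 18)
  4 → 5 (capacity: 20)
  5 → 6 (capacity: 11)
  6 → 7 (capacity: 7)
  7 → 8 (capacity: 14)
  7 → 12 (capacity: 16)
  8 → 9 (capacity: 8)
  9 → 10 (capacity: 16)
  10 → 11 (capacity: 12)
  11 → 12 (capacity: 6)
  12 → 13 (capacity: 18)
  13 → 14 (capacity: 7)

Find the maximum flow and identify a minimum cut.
Max flow = 7, Min cut edges: (13,14)

Maximum flow: 7
Minimum cut: (13,14)
Partition: S = [0, 1, 2, 3, 4, 5, 6, 7, 8, 9, 10, 11, 12, 13], T = [14]

Max-flow min-cut theorem verified: both equal 7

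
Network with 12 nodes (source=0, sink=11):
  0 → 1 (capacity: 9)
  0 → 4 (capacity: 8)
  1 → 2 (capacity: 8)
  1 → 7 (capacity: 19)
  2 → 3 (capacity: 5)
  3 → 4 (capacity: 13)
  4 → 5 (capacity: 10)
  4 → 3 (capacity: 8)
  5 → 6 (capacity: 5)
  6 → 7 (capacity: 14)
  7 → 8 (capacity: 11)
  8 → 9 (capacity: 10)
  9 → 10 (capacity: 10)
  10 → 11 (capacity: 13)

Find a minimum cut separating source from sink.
Min cut value = 10, edges: (9,10)

Min cut value: 10
Partition: S = [0, 1, 2, 3, 4, 5, 6, 7, 8, 9], T = [10, 11]
Cut edges: (9,10)

By max-flow min-cut theorem, max flow = min cut = 10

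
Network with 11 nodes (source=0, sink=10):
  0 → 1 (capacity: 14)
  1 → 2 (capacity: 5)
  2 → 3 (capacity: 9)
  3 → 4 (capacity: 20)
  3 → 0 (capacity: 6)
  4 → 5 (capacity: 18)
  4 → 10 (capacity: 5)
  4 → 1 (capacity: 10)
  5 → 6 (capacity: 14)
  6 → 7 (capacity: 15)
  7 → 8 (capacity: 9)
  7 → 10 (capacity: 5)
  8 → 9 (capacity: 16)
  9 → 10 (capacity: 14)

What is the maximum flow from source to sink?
Maximum flow = 5

Max flow: 5

Flow assignment:
  0 → 1: 5/14
  1 → 2: 5/5
  2 → 3: 5/9
  3 → 4: 5/20
  4 → 10: 5/5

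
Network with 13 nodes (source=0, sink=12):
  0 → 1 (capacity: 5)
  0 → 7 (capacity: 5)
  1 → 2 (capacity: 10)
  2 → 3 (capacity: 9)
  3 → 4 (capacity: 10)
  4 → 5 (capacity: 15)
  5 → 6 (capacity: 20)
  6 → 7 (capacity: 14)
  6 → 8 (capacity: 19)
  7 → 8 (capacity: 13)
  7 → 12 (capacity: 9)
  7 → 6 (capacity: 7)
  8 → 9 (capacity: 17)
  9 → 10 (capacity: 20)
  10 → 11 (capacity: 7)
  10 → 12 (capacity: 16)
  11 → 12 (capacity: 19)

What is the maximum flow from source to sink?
Maximum flow = 10

Max flow: 10

Flow assignment:
  0 → 1: 5/5
  0 → 7: 5/5
  1 → 2: 5/10
  2 → 3: 5/9
  3 → 4: 5/10
  4 → 5: 5/15
  5 → 6: 5/20
  6 → 7: 5/14
  7 → 8: 1/13
  7 → 12: 9/9
  8 → 9: 1/17
  9 → 10: 1/20
  10 → 12: 1/16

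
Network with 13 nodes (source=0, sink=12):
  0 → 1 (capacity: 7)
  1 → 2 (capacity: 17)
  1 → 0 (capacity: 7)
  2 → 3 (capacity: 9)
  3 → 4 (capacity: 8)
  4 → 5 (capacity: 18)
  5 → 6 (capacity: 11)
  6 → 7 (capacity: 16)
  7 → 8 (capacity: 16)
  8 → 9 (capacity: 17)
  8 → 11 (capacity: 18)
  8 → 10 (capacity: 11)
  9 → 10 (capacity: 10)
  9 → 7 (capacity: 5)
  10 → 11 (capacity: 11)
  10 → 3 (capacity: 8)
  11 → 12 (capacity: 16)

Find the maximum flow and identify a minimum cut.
Max flow = 7, Min cut edges: (0,1)

Maximum flow: 7
Minimum cut: (0,1)
Partition: S = [0], T = [1, 2, 3, 4, 5, 6, 7, 8, 9, 10, 11, 12]

Max-flow min-cut theorem verified: both equal 7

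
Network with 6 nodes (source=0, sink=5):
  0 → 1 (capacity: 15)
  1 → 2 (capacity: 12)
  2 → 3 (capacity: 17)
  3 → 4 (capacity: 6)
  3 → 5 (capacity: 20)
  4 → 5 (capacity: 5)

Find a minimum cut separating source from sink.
Min cut value = 12, edges: (1,2)

Min cut value: 12
Partition: S = [0, 1], T = [2, 3, 4, 5]
Cut edges: (1,2)

By max-flow min-cut theorem, max flow = min cut = 12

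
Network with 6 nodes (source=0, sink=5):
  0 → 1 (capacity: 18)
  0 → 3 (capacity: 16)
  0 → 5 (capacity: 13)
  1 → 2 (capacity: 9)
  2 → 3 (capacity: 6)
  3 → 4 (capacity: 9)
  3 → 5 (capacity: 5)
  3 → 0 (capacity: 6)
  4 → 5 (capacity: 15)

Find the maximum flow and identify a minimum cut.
Max flow = 27, Min cut edges: (0,5), (3,4), (3,5)

Maximum flow: 27
Minimum cut: (0,5), (3,4), (3,5)
Partition: S = [0, 1, 2, 3], T = [4, 5]

Max-flow min-cut theorem verified: both equal 27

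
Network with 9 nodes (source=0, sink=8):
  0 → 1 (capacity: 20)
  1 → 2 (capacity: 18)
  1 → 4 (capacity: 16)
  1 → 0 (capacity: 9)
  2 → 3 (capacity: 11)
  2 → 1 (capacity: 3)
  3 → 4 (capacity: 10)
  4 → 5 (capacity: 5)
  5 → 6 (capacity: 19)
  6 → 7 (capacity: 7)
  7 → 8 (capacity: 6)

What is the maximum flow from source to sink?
Maximum flow = 5

Max flow: 5

Flow assignment:
  0 → 1: 5/20
  1 → 2: 4/18
  1 → 4: 1/16
  2 → 3: 4/11
  3 → 4: 4/10
  4 → 5: 5/5
  5 → 6: 5/19
  6 → 7: 5/7
  7 → 8: 5/6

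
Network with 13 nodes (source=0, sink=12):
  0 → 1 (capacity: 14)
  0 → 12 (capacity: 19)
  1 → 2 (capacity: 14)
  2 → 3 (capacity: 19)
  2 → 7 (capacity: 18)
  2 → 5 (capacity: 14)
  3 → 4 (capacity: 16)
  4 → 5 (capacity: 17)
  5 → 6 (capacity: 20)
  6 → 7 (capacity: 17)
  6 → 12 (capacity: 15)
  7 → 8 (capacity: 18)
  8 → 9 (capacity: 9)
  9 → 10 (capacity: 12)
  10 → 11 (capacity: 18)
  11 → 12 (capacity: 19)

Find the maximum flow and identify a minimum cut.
Max flow = 33, Min cut edges: (0,12), (1,2)

Maximum flow: 33
Minimum cut: (0,12), (1,2)
Partition: S = [0, 1], T = [2, 3, 4, 5, 6, 7, 8, 9, 10, 11, 12]

Max-flow min-cut theorem verified: both equal 33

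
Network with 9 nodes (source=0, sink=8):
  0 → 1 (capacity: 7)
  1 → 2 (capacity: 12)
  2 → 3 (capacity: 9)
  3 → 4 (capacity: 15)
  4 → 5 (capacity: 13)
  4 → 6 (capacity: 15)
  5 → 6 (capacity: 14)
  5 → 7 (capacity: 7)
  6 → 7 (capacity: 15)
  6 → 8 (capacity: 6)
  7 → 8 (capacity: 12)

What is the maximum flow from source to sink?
Maximum flow = 7

Max flow: 7

Flow assignment:
  0 → 1: 7/7
  1 → 2: 7/12
  2 → 3: 7/9
  3 → 4: 7/15
  4 → 6: 7/15
  6 → 7: 1/15
  6 → 8: 6/6
  7 → 8: 1/12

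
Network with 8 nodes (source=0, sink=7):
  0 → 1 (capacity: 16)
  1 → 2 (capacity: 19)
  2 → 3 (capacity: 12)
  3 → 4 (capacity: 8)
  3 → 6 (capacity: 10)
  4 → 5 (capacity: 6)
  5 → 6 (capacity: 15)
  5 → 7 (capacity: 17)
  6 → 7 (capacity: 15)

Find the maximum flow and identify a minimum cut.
Max flow = 12, Min cut edges: (2,3)

Maximum flow: 12
Minimum cut: (2,3)
Partition: S = [0, 1, 2], T = [3, 4, 5, 6, 7]

Max-flow min-cut theorem verified: both equal 12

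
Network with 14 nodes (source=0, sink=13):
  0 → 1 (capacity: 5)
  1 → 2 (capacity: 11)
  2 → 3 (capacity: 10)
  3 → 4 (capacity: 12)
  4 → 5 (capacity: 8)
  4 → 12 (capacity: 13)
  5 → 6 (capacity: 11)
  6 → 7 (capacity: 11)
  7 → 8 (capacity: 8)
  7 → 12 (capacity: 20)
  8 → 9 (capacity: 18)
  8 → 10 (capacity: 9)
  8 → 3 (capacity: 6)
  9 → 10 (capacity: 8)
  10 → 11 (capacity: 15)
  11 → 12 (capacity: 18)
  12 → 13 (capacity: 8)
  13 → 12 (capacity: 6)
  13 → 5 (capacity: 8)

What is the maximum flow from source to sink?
Maximum flow = 5

Max flow: 5

Flow assignment:
  0 → 1: 5/5
  1 → 2: 5/11
  2 → 3: 5/10
  3 → 4: 5/12
  4 → 12: 5/13
  12 → 13: 5/8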